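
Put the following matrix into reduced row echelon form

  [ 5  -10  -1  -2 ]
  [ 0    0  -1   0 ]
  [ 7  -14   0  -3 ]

[[1, -2, 0, 0], [0, 0, 1, 0], [0, 0, 0, 1]]

R1 -> 1/5·R1
  [ 1   -2  -1/5  -2/5 ]
  [ 0    0    -1     0 ]
  [ 7  -14     0    -3 ]
R3 -> R3 − 7·R1
  [ 1  -2  -1/5  -2/5 ]
  [ 0   0    -1     0 ]
  [ 0   0   7/5  -1/5 ]
R2 -> -1·R2
  [ 1  -2  -1/5  -2/5 ]
  [ 0   0     1     0 ]
  [ 0   0   7/5  -1/5 ]
R3 -> R3 − 7/5·R2
  [ 1  -2  -1/5  -2/5 ]
  [ 0   0     1     0 ]
  [ 0   0     0  -1/5 ]
R3 -> -5·R3
  [ 1  -2  -1/5  -2/5 ]
  [ 0   0     1     0 ]
  [ 0   0     0     1 ]
R1 -> R1 + 2/5·R3
  [ 1  -2  -1/5  0 ]
  [ 0   0     1  0 ]
  [ 0   0     0  1 ]
R1 -> R1 + 1/5·R2
  [ 1  -2  0  0 ]
  [ 0   0  1  0 ]
  [ 0   0  0  1 ]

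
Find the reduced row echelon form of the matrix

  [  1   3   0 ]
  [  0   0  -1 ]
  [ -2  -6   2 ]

[[1, 3, 0], [0, 0, 1], [0, 0, 0]]

R3 ← R3 + 2·R1
  [ 1  3   0 ]
  [ 0  0  -1 ]
  [ 0  0   2 ]
R2 ← -1·R2
  [ 1  3  0 ]
  [ 0  0  1 ]
  [ 0  0  2 ]
R3 ← R3 − 2·R2
  [ 1  3  0 ]
  [ 0  0  1 ]
  [ 0  0  0 ]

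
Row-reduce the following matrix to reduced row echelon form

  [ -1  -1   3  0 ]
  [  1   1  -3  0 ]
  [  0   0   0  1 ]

[[1, 1, -3, 0], [0, 0, 0, 1], [0, 0, 0, 0]]

Multiply R1 by -1.
  [ 1  1  -3  0 ]
  [ 1  1  -3  0 ]
  [ 0  0   0  1 ]
Subtract R1 from R2.
  [ 1  1  -3  0 ]
  [ 0  0   0  0 ]
  [ 0  0   0  1 ]
Swap R2 and R3.
  [ 1  1  -3  0 ]
  [ 0  0   0  1 ]
  [ 0  0   0  0 ]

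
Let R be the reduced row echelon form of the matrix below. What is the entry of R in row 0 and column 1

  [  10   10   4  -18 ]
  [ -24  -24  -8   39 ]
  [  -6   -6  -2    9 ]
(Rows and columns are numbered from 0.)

Multiply r1 by 1/10.
  [   1    1  2/5  -9/5 ]
  [ -24  -24   -8    39 ]
  [  -6   -6   -2     9 ]
Add 24 times r1 to r2.
  [  1   1  2/5   -9/5 ]
  [  0   0  8/5  -21/5 ]
  [ -6  -6   -2      9 ]
Add 6 times r1 to r3.
  [ 1  1  2/5   -9/5 ]
  [ 0  0  8/5  -21/5 ]
  [ 0  0  2/5   -9/5 ]
Multiply r2 by 5/8.
  [ 1  1  2/5   -9/5 ]
  [ 0  0    1  -21/8 ]
  [ 0  0  2/5   -9/5 ]
Subtract 2/5 times r2 from r3.
  [ 1  1  2/5   -9/5 ]
  [ 0  0    1  -21/8 ]
  [ 0  0    0   -3/4 ]
Multiply r3 by -4/3.
  [ 1  1  2/5   -9/5 ]
  [ 0  0    1  -21/8 ]
  [ 0  0    0      1 ]
Add 21/8 times r3 to r2.
  [ 1  1  2/5  -9/5 ]
  [ 0  0    1     0 ]
  [ 0  0    0     1 ]
Add 9/5 times r3 to r1.
  [ 1  1  2/5  0 ]
  [ 0  0    1  0 ]
  [ 0  0    0  1 ]
Subtract 2/5 times r2 from r1.
  [ 1  1  0  0 ]
  [ 0  0  1  0 ]
  [ 0  0  0  1 ]

1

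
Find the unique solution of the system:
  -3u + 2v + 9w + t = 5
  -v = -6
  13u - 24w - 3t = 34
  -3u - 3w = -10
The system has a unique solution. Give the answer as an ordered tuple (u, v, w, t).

Form the augmented matrix and row-reduce:
  [ -3   2    9   1  |    5 ]
  [  0  -1    0   0  |   -6 ]
  [ 13   0  -24  -3  |   34 ]
  [ -3   0   -3   0  |  -10 ]
Multiply R1 by -1/3.
  [  1  -2/3   -3  -1/3  |  -5/3 ]
  [  0    -1    0     0  |    -6 ]
  [ 13     0  -24    -3  |    34 ]
  [ -3     0   -3     0  |   -10 ]
Subtract 13 times R1 from R3.
  [  1  -2/3  -3  -1/3  |   -5/3 ]
  [  0    -1   0     0  |     -6 ]
  [  0  26/3  15   4/3  |  167/3 ]
  [ -3     0  -3     0  |    -10 ]
Add 3 times R1 to R4.
  [ 1  -2/3   -3  -1/3  |   -5/3 ]
  [ 0    -1    0     0  |     -6 ]
  [ 0  26/3   15   4/3  |  167/3 ]
  [ 0    -2  -12    -1  |    -15 ]
Multiply R2 by -1.
  [ 1  -2/3   -3  -1/3  |   -5/3 ]
  [ 0     1    0     0  |      6 ]
  [ 0  26/3   15   4/3  |  167/3 ]
  [ 0    -2  -12    -1  |    -15 ]
Subtract 26/3 times R2 from R3.
  [ 1  -2/3   -3  -1/3  |  -5/3 ]
  [ 0     1    0     0  |     6 ]
  [ 0     0   15   4/3  |  11/3 ]
  [ 0    -2  -12    -1  |   -15 ]
Add 2 times R2 to R4.
  [ 1  -2/3   -3  -1/3  |  -5/3 ]
  [ 0     1    0     0  |     6 ]
  [ 0     0   15   4/3  |  11/3 ]
  [ 0     0  -12    -1  |    -3 ]
Multiply R3 by 1/15.
  [ 1  -2/3   -3  -1/3  |   -5/3 ]
  [ 0     1    0     0  |      6 ]
  [ 0     0    1  4/45  |  11/45 ]
  [ 0     0  -12    -1  |     -3 ]
Add 12 times R3 to R4.
  [ 1  -2/3  -3  -1/3  |   -5/3 ]
  [ 0     1   0     0  |      6 ]
  [ 0     0   1  4/45  |  11/45 ]
  [ 0     0   0  1/15  |  -1/15 ]
Multiply R4 by 15.
  [ 1  -2/3  -3  -1/3  |   -5/3 ]
  [ 0     1   0     0  |      6 ]
  [ 0     0   1  4/45  |  11/45 ]
  [ 0     0   0     1  |     -1 ]
Subtract 4/45 times R4 from R3.
  [ 1  -2/3  -3  -1/3  |  -5/3 ]
  [ 0     1   0     0  |     6 ]
  [ 0     0   1     0  |   1/3 ]
  [ 0     0   0     1  |    -1 ]
Add 1/3 times R4 to R1.
  [ 1  -2/3  -3  0  |   -2 ]
  [ 0     1   0  0  |    6 ]
  [ 0     0   1  0  |  1/3 ]
  [ 0     0   0  1  |   -1 ]
Add 3 times R3 to R1.
  [ 1  -2/3  0  0  |   -1 ]
  [ 0     1  0  0  |    6 ]
  [ 0     0  1  0  |  1/3 ]
  [ 0     0  0  1  |   -1 ]
Add 2/3 times R2 to R1.
  [ 1  0  0  0  |    3 ]
  [ 0  1  0  0  |    6 ]
  [ 0  0  1  0  |  1/3 ]
  [ 0  0  0  1  |   -1 ]
Reading off the last column: u = 3, v = 6, w = 1/3, t = -1.

(3, 6, 1/3, -1)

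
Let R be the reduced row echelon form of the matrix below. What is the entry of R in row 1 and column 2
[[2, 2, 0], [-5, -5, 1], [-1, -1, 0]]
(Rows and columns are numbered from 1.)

1

Multiply R1 by 1/2.
  [  1   1  0 ]
  [ -5  -5  1 ]
  [ -1  -1  0 ]
Add 5 times R1 to R2.
  [  1   1  0 ]
  [  0   0  1 ]
  [ -1  -1  0 ]
Add R1 to R3.
  [ 1  1  0 ]
  [ 0  0  1 ]
  [ 0  0  0 ]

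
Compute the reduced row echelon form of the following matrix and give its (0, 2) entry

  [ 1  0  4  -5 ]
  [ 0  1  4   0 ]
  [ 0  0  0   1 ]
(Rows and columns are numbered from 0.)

4

R1 → R1 + 5·R3
  [ 1  0  4  0 ]
  [ 0  1  4  0 ]
  [ 0  0  0  1 ]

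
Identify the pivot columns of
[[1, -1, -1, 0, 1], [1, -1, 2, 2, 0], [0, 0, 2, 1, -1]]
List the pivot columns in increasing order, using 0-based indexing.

Subtract ρ1 from ρ2.
  [ 1  -1  -1  0   1 ]
  [ 0   0   3  2  -1 ]
  [ 0   0   2  1  -1 ]
Multiply ρ2 by 1/3.
  [ 1  -1  -1    0     1 ]
  [ 0   0   1  2/3  -1/3 ]
  [ 0   0   2    1    -1 ]
Subtract 2 times ρ2 from ρ3.
  [ 1  -1  -1     0     1 ]
  [ 0   0   1   2/3  -1/3 ]
  [ 0   0   0  -1/3  -1/3 ]
Multiply ρ3 by -3.
  [ 1  -1  -1    0     1 ]
  [ 0   0   1  2/3  -1/3 ]
  [ 0   0   0    1     1 ]
Subtract 2/3 times ρ3 from ρ2.
  [ 1  -1  -1  0   1 ]
  [ 0   0   1  0  -1 ]
  [ 0   0   0  1   1 ]
Add ρ2 to ρ1.
  [ 1  -1  0  0   0 ]
  [ 0   0  1  0  -1 ]
  [ 0   0  0  1   1 ]
Pivot columns are the columns containing a leading 1.

0, 2, 3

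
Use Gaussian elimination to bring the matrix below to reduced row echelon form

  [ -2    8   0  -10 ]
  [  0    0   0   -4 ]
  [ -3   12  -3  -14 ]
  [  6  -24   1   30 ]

[[1, -4, 0, 0], [0, 0, 1, 0], [0, 0, 0, 1], [0, 0, 0, 0]]

r1 → -1/2·r1
  [  1   -4   0    5 ]
  [  0    0   0   -4 ]
  [ -3   12  -3  -14 ]
  [  6  -24   1   30 ]
r3 → r3 + 3·r1
  [ 1   -4   0   5 ]
  [ 0    0   0  -4 ]
  [ 0    0  -3   1 ]
  [ 6  -24   1  30 ]
r4 → r4 − 6·r1
  [ 1  -4   0   5 ]
  [ 0   0   0  -4 ]
  [ 0   0  -3   1 ]
  [ 0   0   1   0 ]
r2 <-> r3
  [ 1  -4   0   5 ]
  [ 0   0  -3   1 ]
  [ 0   0   0  -4 ]
  [ 0   0   1   0 ]
r2 → -1/3·r2
  [ 1  -4  0     5 ]
  [ 0   0  1  -1/3 ]
  [ 0   0  0    -4 ]
  [ 0   0  1     0 ]
r4 → r4 − r2
  [ 1  -4  0     5 ]
  [ 0   0  1  -1/3 ]
  [ 0   0  0    -4 ]
  [ 0   0  0   1/3 ]
r3 → -1/4·r3
  [ 1  -4  0     5 ]
  [ 0   0  1  -1/3 ]
  [ 0   0  0     1 ]
  [ 0   0  0   1/3 ]
r4 → r4 − 1/3·r3
  [ 1  -4  0     5 ]
  [ 0   0  1  -1/3 ]
  [ 0   0  0     1 ]
  [ 0   0  0     0 ]
r2 → r2 + 1/3·r3
  [ 1  -4  0  5 ]
  [ 0   0  1  0 ]
  [ 0   0  0  1 ]
  [ 0   0  0  0 ]
r1 → r1 − 5·r3
  [ 1  -4  0  0 ]
  [ 0   0  1  0 ]
  [ 0   0  0  1 ]
  [ 0   0  0  0 ]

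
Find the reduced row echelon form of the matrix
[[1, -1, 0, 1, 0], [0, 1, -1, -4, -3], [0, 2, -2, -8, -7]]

[[1, 0, -1, -3, 0], [0, 1, -1, -4, 0], [0, 0, 0, 0, 1]]

ρ3 ← ρ3 − 2·ρ2
  [ 1  -1   0   1   0 ]
  [ 0   1  -1  -4  -3 ]
  [ 0   0   0   0  -1 ]
ρ3 ← -1·ρ3
  [ 1  -1   0   1   0 ]
  [ 0   1  -1  -4  -3 ]
  [ 0   0   0   0   1 ]
ρ2 ← ρ2 + 3·ρ3
  [ 1  -1   0   1  0 ]
  [ 0   1  -1  -4  0 ]
  [ 0   0   0   0  1 ]
ρ1 ← ρ1 + ρ2
  [ 1  0  -1  -3  0 ]
  [ 0  1  -1  -4  0 ]
  [ 0  0   0   0  1 ]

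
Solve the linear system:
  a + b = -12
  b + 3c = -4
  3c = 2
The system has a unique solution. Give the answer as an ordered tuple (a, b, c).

Form the augmented matrix and row-reduce:
  [ 1  1  0  |  -12 ]
  [ 0  1  3  |   -4 ]
  [ 0  0  3  |    2 ]
r3 := 1/3·r3
r2 := r2 − 3·r3
r1 := r1 − r2
Reading off the last column: a = -6, b = -6, c = 2/3.

(-6, -6, 2/3)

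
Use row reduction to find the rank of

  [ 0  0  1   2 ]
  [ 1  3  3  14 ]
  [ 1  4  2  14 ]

R1 <=> R2
  [ 1  3  3  14 ]
  [ 0  0  1   2 ]
  [ 1  4  2  14 ]
R3 → R3 − R1
  [ 1  3   3  14 ]
  [ 0  0   1   2 ]
  [ 0  1  -1   0 ]
R2 <=> R3
  [ 1  3   3  14 ]
  [ 0  1  -1   0 ]
  [ 0  0   1   2 ]
R2 → R2 + R3
  [ 1  3  3  14 ]
  [ 0  1  0   2 ]
  [ 0  0  1   2 ]
R1 → R1 − 3·R3
  [ 1  3  0  8 ]
  [ 0  1  0  2 ]
  [ 0  0  1  2 ]
R1 → R1 − 3·R2
  [ 1  0  0  2 ]
  [ 0  1  0  2 ]
  [ 0  0  1  2 ]
The reduced form has 3 nonzero rows.

rank = 3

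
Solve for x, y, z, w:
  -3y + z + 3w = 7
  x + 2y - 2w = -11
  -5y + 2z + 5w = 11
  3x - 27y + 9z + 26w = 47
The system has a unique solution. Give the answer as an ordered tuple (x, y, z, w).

Form the augmented matrix and row-reduce:
  [ 0   -3  1   3  |    7 ]
  [ 1    2  0  -2  |  -11 ]
  [ 0   -5  2   5  |   11 ]
  [ 3  -27  9  26  |   47 ]
Swap r1 and r2.
Subtract 3 times r1 from r4.
Multiply r2 by -1/3.
Add 5 times r2 to r3.
Add 33 times r2 to r4.
Multiply r3 by 3.
Add 2 times r3 to r4.
Multiply r4 by -1.
Add r4 to r2.
Add 2 times r4 to r1.
Add 1/3 times r3 to r2.
Subtract 2 times r2 from r1.
Reading off the last column: x = -5, y = -2, z = -2, w = 1.

(-5, -2, -2, 1)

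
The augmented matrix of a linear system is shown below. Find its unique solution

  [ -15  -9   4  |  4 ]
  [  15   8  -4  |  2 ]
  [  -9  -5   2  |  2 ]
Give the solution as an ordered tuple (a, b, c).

r1 → -1/15·r1
  [  1  3/5  -4/15  |  -4/15 ]
  [ 15    8     -4  |      2 ]
  [ -9   -5      2  |      2 ]
r2 → r2 − 15·r1
  [  1  3/5  -4/15  |  -4/15 ]
  [  0   -1      0  |      6 ]
  [ -9   -5      2  |      2 ]
r3 → r3 + 9·r1
  [ 1  3/5  -4/15  |  -4/15 ]
  [ 0   -1      0  |      6 ]
  [ 0  2/5   -2/5  |   -2/5 ]
r2 → -1·r2
  [ 1  3/5  -4/15  |  -4/15 ]
  [ 0    1      0  |     -6 ]
  [ 0  2/5   -2/5  |   -2/5 ]
r3 → r3 − 2/5·r2
  [ 1  3/5  -4/15  |  -4/15 ]
  [ 0    1      0  |     -6 ]
  [ 0    0   -2/5  |      2 ]
r3 → -5/2·r3
  [ 1  3/5  -4/15  |  -4/15 ]
  [ 0    1      0  |     -6 ]
  [ 0    0      1  |     -5 ]
r1 → r1 + 4/15·r3
  [ 1  3/5  0  |  -8/5 ]
  [ 0    1  0  |    -6 ]
  [ 0    0  1  |    -5 ]
r1 → r1 − 3/5·r2
  [ 1  0  0  |   2 ]
  [ 0  1  0  |  -6 ]
  [ 0  0  1  |  -5 ]
Reading off the last column: a = 2, b = -6, c = -5.

(2, -6, -5)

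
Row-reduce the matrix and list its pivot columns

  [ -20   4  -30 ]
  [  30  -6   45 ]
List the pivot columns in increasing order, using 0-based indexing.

0

ρ1 → -1/20·ρ1
  [  1  -1/5  3/2 ]
  [ 30    -6   45 ]
ρ2 → ρ2 − 30·ρ1
  [ 1  -1/5  3/2 ]
  [ 0     0    0 ]
Pivot columns are the columns containing a leading 1.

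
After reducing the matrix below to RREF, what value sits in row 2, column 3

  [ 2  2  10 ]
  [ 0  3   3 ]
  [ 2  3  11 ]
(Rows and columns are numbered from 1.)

1

r1 := 1/2·r1
  [ 1  1   5 ]
  [ 0  3   3 ]
  [ 2  3  11 ]
r3 := r3 − 2·r1
  [ 1  1  5 ]
  [ 0  3  3 ]
  [ 0  1  1 ]
r2 := 1/3·r2
  [ 1  1  5 ]
  [ 0  1  1 ]
  [ 0  1  1 ]
r3 := r3 − r2
  [ 1  1  5 ]
  [ 0  1  1 ]
  [ 0  0  0 ]
r1 := r1 − r2
  [ 1  0  4 ]
  [ 0  1  1 ]
  [ 0  0  0 ]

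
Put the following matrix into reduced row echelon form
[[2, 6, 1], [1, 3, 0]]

Multiply r1 by 1/2.
  [ 1  3  1/2 ]
  [ 1  3    0 ]
Subtract r1 from r2.
  [ 1  3   1/2 ]
  [ 0  0  -1/2 ]
Multiply r2 by -2.
  [ 1  3  1/2 ]
  [ 0  0    1 ]
Subtract 1/2 times r2 from r1.
  [ 1  3  0 ]
  [ 0  0  1 ]

[[1, 3, 0], [0, 0, 1]]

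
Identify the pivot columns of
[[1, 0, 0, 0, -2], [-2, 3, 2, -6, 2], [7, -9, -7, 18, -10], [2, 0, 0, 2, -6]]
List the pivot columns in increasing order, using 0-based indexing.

0, 1, 2, 3

Add 2 times R1 to R2.
Subtract 7 times R1 from R3.
Subtract 2 times R1 from R4.
Multiply R2 by 1/3.
Add 9 times R2 to R3.
Multiply R3 by -1.
Multiply R4 by 1/2.
Add 2 times R4 to R2.
Subtract 2/3 times R3 from R2.
Pivot columns are the columns containing a leading 1.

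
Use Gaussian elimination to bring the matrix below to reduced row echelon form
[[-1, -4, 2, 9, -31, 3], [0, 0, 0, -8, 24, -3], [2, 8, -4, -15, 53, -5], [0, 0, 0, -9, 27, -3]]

r1 -> -1·r1
  [ 1  4  -2   -9  31  -3 ]
  [ 0  0   0   -8  24  -3 ]
  [ 2  8  -4  -15  53  -5 ]
  [ 0  0   0   -9  27  -3 ]
r3 -> r3 − 2·r1
  [ 1  4  -2  -9  31  -3 ]
  [ 0  0   0  -8  24  -3 ]
  [ 0  0   0   3  -9   1 ]
  [ 0  0   0  -9  27  -3 ]
r2 -> -1/8·r2
  [ 1  4  -2  -9  31   -3 ]
  [ 0  0   0   1  -3  3/8 ]
  [ 0  0   0   3  -9    1 ]
  [ 0  0   0  -9  27   -3 ]
r3 -> r3 − 3·r2
  [ 1  4  -2  -9  31    -3 ]
  [ 0  0   0   1  -3   3/8 ]
  [ 0  0   0   0   0  -1/8 ]
  [ 0  0   0  -9  27    -3 ]
r4 -> r4 + 9·r2
  [ 1  4  -2  -9  31    -3 ]
  [ 0  0   0   1  -3   3/8 ]
  [ 0  0   0   0   0  -1/8 ]
  [ 0  0   0   0   0   3/8 ]
r3 -> -8·r3
  [ 1  4  -2  -9  31   -3 ]
  [ 0  0   0   1  -3  3/8 ]
  [ 0  0   0   0   0    1 ]
  [ 0  0   0   0   0  3/8 ]
r4 -> r4 − 3/8·r3
  [ 1  4  -2  -9  31   -3 ]
  [ 0  0   0   1  -3  3/8 ]
  [ 0  0   0   0   0    1 ]
  [ 0  0   0   0   0    0 ]
r2 -> r2 − 3/8·r3
  [ 1  4  -2  -9  31  -3 ]
  [ 0  0   0   1  -3   0 ]
  [ 0  0   0   0   0   1 ]
  [ 0  0   0   0   0   0 ]
r1 -> r1 + 3·r3
  [ 1  4  -2  -9  31  0 ]
  [ 0  0   0   1  -3  0 ]
  [ 0  0   0   0   0  1 ]
  [ 0  0   0   0   0  0 ]
r1 -> r1 + 9·r2
  [ 1  4  -2  0   4  0 ]
  [ 0  0   0  1  -3  0 ]
  [ 0  0   0  0   0  1 ]
  [ 0  0   0  0   0  0 ]

[[1, 4, -2, 0, 4, 0], [0, 0, 0, 1, -3, 0], [0, 0, 0, 0, 0, 1], [0, 0, 0, 0, 0, 0]]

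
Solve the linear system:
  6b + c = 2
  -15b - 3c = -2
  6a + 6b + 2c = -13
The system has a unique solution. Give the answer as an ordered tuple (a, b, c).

(-3/2, 4/3, -6)

Form the augmented matrix and row-reduce:
  [ 0    6   1  |    2 ]
  [ 0  -15  -3  |   -2 ]
  [ 6    6   2  |  -13 ]
R1 <=> R3
  [ 6    6   2  |  -13 ]
  [ 0  -15  -3  |   -2 ]
  [ 0    6   1  |    2 ]
R1 ← 1/6·R1
  [ 1    1  1/3  |  -13/6 ]
  [ 0  -15   -3  |     -2 ]
  [ 0    6    1  |      2 ]
R2 ← -1/15·R2
  [ 1  1  1/3  |  -13/6 ]
  [ 0  1  1/5  |   2/15 ]
  [ 0  6    1  |      2 ]
R3 ← R3 − 6·R2
  [ 1  1   1/3  |  -13/6 ]
  [ 0  1   1/5  |   2/15 ]
  [ 0  0  -1/5  |    6/5 ]
R3 ← -5·R3
  [ 1  1  1/3  |  -13/6 ]
  [ 0  1  1/5  |   2/15 ]
  [ 0  0    1  |     -6 ]
R2 ← R2 − 1/5·R3
  [ 1  1  1/3  |  -13/6 ]
  [ 0  1    0  |    4/3 ]
  [ 0  0    1  |     -6 ]
R1 ← R1 − 1/3·R3
  [ 1  1  0  |  -1/6 ]
  [ 0  1  0  |   4/3 ]
  [ 0  0  1  |    -6 ]
R1 ← R1 − R2
  [ 1  0  0  |  -3/2 ]
  [ 0  1  0  |   4/3 ]
  [ 0  0  1  |    -6 ]
Reading off the last column: a = -3/2, b = 4/3, c = -6.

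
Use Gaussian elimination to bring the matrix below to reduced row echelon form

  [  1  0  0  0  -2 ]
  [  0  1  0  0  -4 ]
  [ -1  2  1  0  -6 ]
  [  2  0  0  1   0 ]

[[1, 0, 0, 0, -2], [0, 1, 0, 0, -4], [0, 0, 1, 0, 0], [0, 0, 0, 1, 4]]

R3 → R3 + R1
  [ 1  0  0  0  -2 ]
  [ 0  1  0  0  -4 ]
  [ 0  2  1  0  -8 ]
  [ 2  0  0  1   0 ]
R4 → R4 − 2·R1
  [ 1  0  0  0  -2 ]
  [ 0  1  0  0  -4 ]
  [ 0  2  1  0  -8 ]
  [ 0  0  0  1   4 ]
R3 → R3 − 2·R2
  [ 1  0  0  0  -2 ]
  [ 0  1  0  0  -4 ]
  [ 0  0  1  0   0 ]
  [ 0  0  0  1   4 ]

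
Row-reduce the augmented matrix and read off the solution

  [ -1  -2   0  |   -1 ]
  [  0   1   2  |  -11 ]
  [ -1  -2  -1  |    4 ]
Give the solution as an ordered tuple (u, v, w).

R1 := -1·R1
R3 := R3 + R1
R3 := -1·R3
R2 := R2 − 2·R3
R1 := R1 − 2·R2
Reading off the last column: u = 3, v = -1, w = -5.

(3, -1, -5)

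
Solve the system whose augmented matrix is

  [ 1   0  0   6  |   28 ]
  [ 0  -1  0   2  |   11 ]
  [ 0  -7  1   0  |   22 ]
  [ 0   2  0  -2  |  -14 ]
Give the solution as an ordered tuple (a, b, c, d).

ρ2 → -1·ρ2
  [ 1   0  0   6  |   28 ]
  [ 0   1  0  -2  |  -11 ]
  [ 0  -7  1   0  |   22 ]
  [ 0   2  0  -2  |  -14 ]
ρ3 → ρ3 + 7·ρ2
  [ 1  0  0    6  |   28 ]
  [ 0  1  0   -2  |  -11 ]
  [ 0  0  1  -14  |  -55 ]
  [ 0  2  0   -2  |  -14 ]
ρ4 → ρ4 − 2·ρ2
  [ 1  0  0    6  |   28 ]
  [ 0  1  0   -2  |  -11 ]
  [ 0  0  1  -14  |  -55 ]
  [ 0  0  0    2  |    8 ]
ρ4 → 1/2·ρ4
  [ 1  0  0    6  |   28 ]
  [ 0  1  0   -2  |  -11 ]
  [ 0  0  1  -14  |  -55 ]
  [ 0  0  0    1  |    4 ]
ρ3 → ρ3 + 14·ρ4
  [ 1  0  0   6  |   28 ]
  [ 0  1  0  -2  |  -11 ]
  [ 0  0  1   0  |    1 ]
  [ 0  0  0   1  |    4 ]
ρ2 → ρ2 + 2·ρ4
  [ 1  0  0  6  |  28 ]
  [ 0  1  0  0  |  -3 ]
  [ 0  0  1  0  |   1 ]
  [ 0  0  0  1  |   4 ]
ρ1 → ρ1 − 6·ρ4
  [ 1  0  0  0  |   4 ]
  [ 0  1  0  0  |  -3 ]
  [ 0  0  1  0  |   1 ]
  [ 0  0  0  1  |   4 ]
Reading off the last column: a = 4, b = -3, c = 1, d = 4.

(4, -3, 1, 4)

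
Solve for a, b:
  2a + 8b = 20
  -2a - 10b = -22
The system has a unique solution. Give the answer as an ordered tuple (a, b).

Form the augmented matrix and row-reduce:
  [  2    8  |   20 ]
  [ -2  -10  |  -22 ]
R1 := 1/2·R1
  [  1    4  |   10 ]
  [ -2  -10  |  -22 ]
R2 := R2 + 2·R1
  [ 1   4  |  10 ]
  [ 0  -2  |  -2 ]
R2 := -1/2·R2
  [ 1  4  |  10 ]
  [ 0  1  |   1 ]
R1 := R1 − 4·R2
  [ 1  0  |  6 ]
  [ 0  1  |  1 ]
Reading off the last column: a = 6, b = 1.

(6, 1)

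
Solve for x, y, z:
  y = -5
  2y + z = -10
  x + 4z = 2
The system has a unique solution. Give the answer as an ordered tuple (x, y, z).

(2, -5, 0)

Form the augmented matrix and row-reduce:
  [ 0  1  0  |   -5 ]
  [ 0  2  1  |  -10 ]
  [ 1  0  4  |    2 ]
R1 <-> R3
  [ 1  0  4  |    2 ]
  [ 0  2  1  |  -10 ]
  [ 0  1  0  |   -5 ]
R2 ← 1/2·R2
  [ 1  0    4  |   2 ]
  [ 0  1  1/2  |  -5 ]
  [ 0  1    0  |  -5 ]
R3 ← R3 − R2
  [ 1  0     4  |   2 ]
  [ 0  1   1/2  |  -5 ]
  [ 0  0  -1/2  |   0 ]
R3 ← -2·R3
  [ 1  0    4  |   2 ]
  [ 0  1  1/2  |  -5 ]
  [ 0  0    1  |   0 ]
R2 ← R2 − 1/2·R3
  [ 1  0  4  |   2 ]
  [ 0  1  0  |  -5 ]
  [ 0  0  1  |   0 ]
R1 ← R1 − 4·R3
  [ 1  0  0  |   2 ]
  [ 0  1  0  |  -5 ]
  [ 0  0  1  |   0 ]
Reading off the last column: x = 2, y = -5, z = 0.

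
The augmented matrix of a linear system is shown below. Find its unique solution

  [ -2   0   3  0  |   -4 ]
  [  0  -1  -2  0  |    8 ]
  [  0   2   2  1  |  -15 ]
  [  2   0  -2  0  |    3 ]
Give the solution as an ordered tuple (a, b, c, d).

r1 -> -1/2·r1
  [ 1   0  -3/2  0  |    2 ]
  [ 0  -1    -2  0  |    8 ]
  [ 0   2     2  1  |  -15 ]
  [ 2   0    -2  0  |    3 ]
r4 -> r4 − 2·r1
  [ 1   0  -3/2  0  |    2 ]
  [ 0  -1    -2  0  |    8 ]
  [ 0   2     2  1  |  -15 ]
  [ 0   0     1  0  |   -1 ]
r2 -> -1·r2
  [ 1  0  -3/2  0  |    2 ]
  [ 0  1     2  0  |   -8 ]
  [ 0  2     2  1  |  -15 ]
  [ 0  0     1  0  |   -1 ]
r3 -> r3 − 2·r2
  [ 1  0  -3/2  0  |   2 ]
  [ 0  1     2  0  |  -8 ]
  [ 0  0    -2  1  |   1 ]
  [ 0  0     1  0  |  -1 ]
r3 -> -1/2·r3
  [ 1  0  -3/2     0  |     2 ]
  [ 0  1     2     0  |    -8 ]
  [ 0  0     1  -1/2  |  -1/2 ]
  [ 0  0     1     0  |    -1 ]
r4 -> r4 − r3
  [ 1  0  -3/2     0  |     2 ]
  [ 0  1     2     0  |    -8 ]
  [ 0  0     1  -1/2  |  -1/2 ]
  [ 0  0     0   1/2  |  -1/2 ]
r4 -> 2·r4
  [ 1  0  -3/2     0  |     2 ]
  [ 0  1     2     0  |    -8 ]
  [ 0  0     1  -1/2  |  -1/2 ]
  [ 0  0     0     1  |    -1 ]
r3 -> r3 + 1/2·r4
  [ 1  0  -3/2  0  |   2 ]
  [ 0  1     2  0  |  -8 ]
  [ 0  0     1  0  |  -1 ]
  [ 0  0     0  1  |  -1 ]
r2 -> r2 − 2·r3
  [ 1  0  -3/2  0  |   2 ]
  [ 0  1     0  0  |  -6 ]
  [ 0  0     1  0  |  -1 ]
  [ 0  0     0  1  |  -1 ]
r1 -> r1 + 3/2·r3
  [ 1  0  0  0  |  1/2 ]
  [ 0  1  0  0  |   -6 ]
  [ 0  0  1  0  |   -1 ]
  [ 0  0  0  1  |   -1 ]
Reading off the last column: a = 1/2, b = -6, c = -1, d = -1.

(1/2, -6, -1, -1)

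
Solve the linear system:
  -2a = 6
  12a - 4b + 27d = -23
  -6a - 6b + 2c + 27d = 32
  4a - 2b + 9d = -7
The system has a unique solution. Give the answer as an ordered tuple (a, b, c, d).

Form the augmented matrix and row-reduce:
  [ -2   0  0   0  |    6 ]
  [ 12  -4  0  27  |  -23 ]
  [ -6  -6  2  27  |   32 ]
  [  4  -2  0   9  |   -7 ]
r1 ← -1/2·r1
  [  1   0  0   0  |   -3 ]
  [ 12  -4  0  27  |  -23 ]
  [ -6  -6  2  27  |   32 ]
  [  4  -2  0   9  |   -7 ]
r2 ← r2 − 12·r1
  [  1   0  0   0  |  -3 ]
  [  0  -4  0  27  |  13 ]
  [ -6  -6  2  27  |  32 ]
  [  4  -2  0   9  |  -7 ]
r3 ← r3 + 6·r1
  [ 1   0  0   0  |  -3 ]
  [ 0  -4  0  27  |  13 ]
  [ 0  -6  2  27  |  14 ]
  [ 4  -2  0   9  |  -7 ]
r4 ← r4 − 4·r1
  [ 1   0  0   0  |  -3 ]
  [ 0  -4  0  27  |  13 ]
  [ 0  -6  2  27  |  14 ]
  [ 0  -2  0   9  |   5 ]
r2 ← -1/4·r2
  [ 1   0  0      0  |     -3 ]
  [ 0   1  0  -27/4  |  -13/4 ]
  [ 0  -6  2     27  |     14 ]
  [ 0  -2  0      9  |      5 ]
r3 ← r3 + 6·r2
  [ 1   0  0      0  |     -3 ]
  [ 0   1  0  -27/4  |  -13/4 ]
  [ 0   0  2  -27/2  |  -11/2 ]
  [ 0  -2  0      9  |      5 ]
r4 ← r4 + 2·r2
  [ 1  0  0      0  |     -3 ]
  [ 0  1  0  -27/4  |  -13/4 ]
  [ 0  0  2  -27/2  |  -11/2 ]
  [ 0  0  0   -9/2  |   -3/2 ]
r3 ← 1/2·r3
  [ 1  0  0      0  |     -3 ]
  [ 0  1  0  -27/4  |  -13/4 ]
  [ 0  0  1  -27/4  |  -11/4 ]
  [ 0  0  0   -9/2  |   -3/2 ]
r4 ← -2/9·r4
  [ 1  0  0      0  |     -3 ]
  [ 0  1  0  -27/4  |  -13/4 ]
  [ 0  0  1  -27/4  |  -11/4 ]
  [ 0  0  0      1  |    1/3 ]
r3 ← r3 + 27/4·r4
  [ 1  0  0      0  |     -3 ]
  [ 0  1  0  -27/4  |  -13/4 ]
  [ 0  0  1      0  |   -1/2 ]
  [ 0  0  0      1  |    1/3 ]
r2 ← r2 + 27/4·r4
  [ 1  0  0  0  |    -3 ]
  [ 0  1  0  0  |    -1 ]
  [ 0  0  1  0  |  -1/2 ]
  [ 0  0  0  1  |   1/3 ]
Reading off the last column: a = -3, b = -1, c = -1/2, d = 1/3.

(-3, -1, -1/2, 1/3)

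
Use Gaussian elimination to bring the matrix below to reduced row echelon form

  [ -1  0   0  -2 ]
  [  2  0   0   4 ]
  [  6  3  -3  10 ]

[[1, 0, 0, 2], [0, 1, -1, -2/3], [0, 0, 0, 0]]

r1 -> -1·r1
  [ 1  0   0   2 ]
  [ 2  0   0   4 ]
  [ 6  3  -3  10 ]
r2 -> r2 − 2·r1
  [ 1  0   0   2 ]
  [ 0  0   0   0 ]
  [ 6  3  -3  10 ]
r3 -> r3 − 6·r1
  [ 1  0   0   2 ]
  [ 0  0   0   0 ]
  [ 0  3  -3  -2 ]
r2 <-> r3
  [ 1  0   0   2 ]
  [ 0  3  -3  -2 ]
  [ 0  0   0   0 ]
r2 -> 1/3·r2
  [ 1  0   0     2 ]
  [ 0  1  -1  -2/3 ]
  [ 0  0   0     0 ]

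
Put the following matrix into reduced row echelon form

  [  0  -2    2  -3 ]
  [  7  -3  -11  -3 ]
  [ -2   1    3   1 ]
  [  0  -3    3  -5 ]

[[1, 0, -2, 0], [0, 1, -1, 0], [0, 0, 0, 1], [0, 0, 0, 0]]

Swap R1 and R2.
Multiply R1 by 1/7.
Add 2 times R1 to R3.
Multiply R2 by -1/2.
Subtract 1/7 times R2 from R3.
Add 3 times R2 to R4.
Multiply R3 by -14.
Add 1/2 times R3 to R4.
Subtract 3/2 times R3 from R2.
Add 3/7 times R3 to R1.
Add 3/7 times R2 to R1.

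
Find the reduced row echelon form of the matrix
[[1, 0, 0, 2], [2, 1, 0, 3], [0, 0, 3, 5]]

[[1, 0, 0, 2], [0, 1, 0, -1], [0, 0, 1, 5/3]]

ρ2 := ρ2 − 2·ρ1
  [ 1  0  0   2 ]
  [ 0  1  0  -1 ]
  [ 0  0  3   5 ]
ρ3 := 1/3·ρ3
  [ 1  0  0    2 ]
  [ 0  1  0   -1 ]
  [ 0  0  1  5/3 ]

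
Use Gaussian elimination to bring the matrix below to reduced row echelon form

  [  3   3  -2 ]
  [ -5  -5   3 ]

[[1, 1, 0], [0, 0, 1]]

r1 ← 1/3·r1
  [  1   1  -2/3 ]
  [ -5  -5     3 ]
r2 ← r2 + 5·r1
  [ 1  1  -2/3 ]
  [ 0  0  -1/3 ]
r2 ← -3·r2
  [ 1  1  -2/3 ]
  [ 0  0     1 ]
r1 ← r1 + 2/3·r2
  [ 1  1  0 ]
  [ 0  0  1 ]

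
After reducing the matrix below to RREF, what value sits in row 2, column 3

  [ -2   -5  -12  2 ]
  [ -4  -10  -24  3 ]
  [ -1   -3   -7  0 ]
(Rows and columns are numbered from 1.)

Multiply ρ1 by -1/2.
  [  1  5/2    6  -1 ]
  [ -4  -10  -24   3 ]
  [ -1   -3   -7   0 ]
Add 4 times ρ1 to ρ2.
  [  1  5/2   6  -1 ]
  [  0    0   0  -1 ]
  [ -1   -3  -7   0 ]
Add ρ1 to ρ3.
  [ 1   5/2   6  -1 ]
  [ 0     0   0  -1 ]
  [ 0  -1/2  -1  -1 ]
Swap ρ2 and ρ3.
  [ 1   5/2   6  -1 ]
  [ 0  -1/2  -1  -1 ]
  [ 0     0   0  -1 ]
Multiply ρ2 by -2.
  [ 1  5/2  6  -1 ]
  [ 0    1  2   2 ]
  [ 0    0  0  -1 ]
Multiply ρ3 by -1.
  [ 1  5/2  6  -1 ]
  [ 0    1  2   2 ]
  [ 0    0  0   1 ]
Subtract 2 times ρ3 from ρ2.
  [ 1  5/2  6  -1 ]
  [ 0    1  2   0 ]
  [ 0    0  0   1 ]
Add ρ3 to ρ1.
  [ 1  5/2  6  0 ]
  [ 0    1  2  0 ]
  [ 0    0  0  1 ]
Subtract 5/2 times ρ2 from ρ1.
  [ 1  0  1  0 ]
  [ 0  1  2  0 ]
  [ 0  0  0  1 ]

2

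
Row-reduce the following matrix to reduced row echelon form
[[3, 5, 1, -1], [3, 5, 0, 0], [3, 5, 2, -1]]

[[1, 5/3, 0, 0], [0, 0, 1, 0], [0, 0, 0, 1]]

ρ1 → 1/3·ρ1
ρ2 → ρ2 − 3·ρ1
ρ3 → ρ3 − 3·ρ1
ρ2 → -1·ρ2
ρ3 → ρ3 − ρ2
ρ2 → ρ2 + ρ3
ρ1 → ρ1 + 1/3·ρ3
ρ1 → ρ1 − 1/3·ρ2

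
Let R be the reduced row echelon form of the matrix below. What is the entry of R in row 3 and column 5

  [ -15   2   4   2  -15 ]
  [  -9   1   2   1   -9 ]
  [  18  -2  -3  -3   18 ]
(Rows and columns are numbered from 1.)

R1 → -1/15·R1
  [  1  -2/15  -4/15  -2/15   1 ]
  [ -9      1      2      1  -9 ]
  [ 18     -2     -3     -3  18 ]
R2 → R2 + 9·R1
  [  1  -2/15  -4/15  -2/15   1 ]
  [  0   -1/5   -2/5   -1/5   0 ]
  [ 18     -2     -3     -3  18 ]
R3 → R3 − 18·R1
  [ 1  -2/15  -4/15  -2/15  1 ]
  [ 0   -1/5   -2/5   -1/5  0 ]
  [ 0    2/5    9/5   -3/5  0 ]
R2 → -5·R2
  [ 1  -2/15  -4/15  -2/15  1 ]
  [ 0      1      2      1  0 ]
  [ 0    2/5    9/5   -3/5  0 ]
R3 → R3 − 2/5·R2
  [ 1  -2/15  -4/15  -2/15  1 ]
  [ 0      1      2      1  0 ]
  [ 0      0      1     -1  0 ]
R2 → R2 − 2·R3
  [ 1  -2/15  -4/15  -2/15  1 ]
  [ 0      1      0      3  0 ]
  [ 0      0      1     -1  0 ]
R1 → R1 + 4/15·R3
  [ 1  -2/15  0  -2/5  1 ]
  [ 0      1  0     3  0 ]
  [ 0      0  1    -1  0 ]
R1 → R1 + 2/15·R2
  [ 1  0  0   0  1 ]
  [ 0  1  0   3  0 ]
  [ 0  0  1  -1  0 ]

0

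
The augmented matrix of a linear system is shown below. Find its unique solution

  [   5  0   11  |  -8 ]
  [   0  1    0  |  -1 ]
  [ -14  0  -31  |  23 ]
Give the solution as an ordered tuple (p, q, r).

(5, -1, -3)

R1 → 1/5·R1
  [   1  0  11/5  |  -8/5 ]
  [   0  1     0  |    -1 ]
  [ -14  0   -31  |    23 ]
R3 → R3 + 14·R1
  [ 1  0  11/5  |  -8/5 ]
  [ 0  1     0  |    -1 ]
  [ 0  0  -1/5  |   3/5 ]
R3 → -5·R3
  [ 1  0  11/5  |  -8/5 ]
  [ 0  1     0  |    -1 ]
  [ 0  0     1  |    -3 ]
R1 → R1 − 11/5·R3
  [ 1  0  0  |   5 ]
  [ 0  1  0  |  -1 ]
  [ 0  0  1  |  -3 ]
Reading off the last column: p = 5, q = -1, r = -3.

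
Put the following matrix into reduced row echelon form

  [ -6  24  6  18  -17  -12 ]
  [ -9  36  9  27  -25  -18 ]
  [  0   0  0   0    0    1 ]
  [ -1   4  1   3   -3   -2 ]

ρ1 -> -1/6·ρ1
  [  1  -4  -1  -3  17/6    2 ]
  [ -9  36   9  27   -25  -18 ]
  [  0   0   0   0     0    1 ]
  [ -1   4   1   3    -3   -2 ]
ρ2 -> ρ2 + 9·ρ1
  [  1  -4  -1  -3  17/6   2 ]
  [  0   0   0   0   1/2   0 ]
  [  0   0   0   0     0   1 ]
  [ -1   4   1   3    -3  -2 ]
ρ4 -> ρ4 + ρ1
  [ 1  -4  -1  -3  17/6  2 ]
  [ 0   0   0   0   1/2  0 ]
  [ 0   0   0   0     0  1 ]
  [ 0   0   0   0  -1/6  0 ]
ρ2 -> 2·ρ2
  [ 1  -4  -1  -3  17/6  2 ]
  [ 0   0   0   0     1  0 ]
  [ 0   0   0   0     0  1 ]
  [ 0   0   0   0  -1/6  0 ]
ρ4 -> ρ4 + 1/6·ρ2
  [ 1  -4  -1  -3  17/6  2 ]
  [ 0   0   0   0     1  0 ]
  [ 0   0   0   0     0  1 ]
  [ 0   0   0   0     0  0 ]
ρ1 -> ρ1 − 2·ρ3
  [ 1  -4  -1  -3  17/6  0 ]
  [ 0   0   0   0     1  0 ]
  [ 0   0   0   0     0  1 ]
  [ 0   0   0   0     0  0 ]
ρ1 -> ρ1 − 17/6·ρ2
  [ 1  -4  -1  -3  0  0 ]
  [ 0   0   0   0  1  0 ]
  [ 0   0   0   0  0  1 ]
  [ 0   0   0   0  0  0 ]

[[1, -4, -1, -3, 0, 0], [0, 0, 0, 0, 1, 0], [0, 0, 0, 0, 0, 1], [0, 0, 0, 0, 0, 0]]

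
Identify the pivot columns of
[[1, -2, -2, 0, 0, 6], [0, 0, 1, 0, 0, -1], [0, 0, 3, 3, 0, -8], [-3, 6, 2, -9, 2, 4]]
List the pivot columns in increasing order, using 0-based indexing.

R4 → R4 + 3·R1
  [ 1  -2  -2   0  0   6 ]
  [ 0   0   1   0  0  -1 ]
  [ 0   0   3   3  0  -8 ]
  [ 0   0  -4  -9  2  22 ]
R3 → R3 − 3·R2
  [ 1  -2  -2   0  0   6 ]
  [ 0   0   1   0  0  -1 ]
  [ 0   0   0   3  0  -5 ]
  [ 0   0  -4  -9  2  22 ]
R4 → R4 + 4·R2
  [ 1  -2  -2   0  0   6 ]
  [ 0   0   1   0  0  -1 ]
  [ 0   0   0   3  0  -5 ]
  [ 0   0   0  -9  2  18 ]
R3 → 1/3·R3
  [ 1  -2  -2   0  0     6 ]
  [ 0   0   1   0  0    -1 ]
  [ 0   0   0   1  0  -5/3 ]
  [ 0   0   0  -9  2    18 ]
R4 → R4 + 9·R3
  [ 1  -2  -2  0  0     6 ]
  [ 0   0   1  0  0    -1 ]
  [ 0   0   0  1  0  -5/3 ]
  [ 0   0   0  0  2     3 ]
R4 → 1/2·R4
  [ 1  -2  -2  0  0     6 ]
  [ 0   0   1  0  0    -1 ]
  [ 0   0   0  1  0  -5/3 ]
  [ 0   0   0  0  1   3/2 ]
R1 → R1 + 2·R2
  [ 1  -2  0  0  0     4 ]
  [ 0   0  1  0  0    -1 ]
  [ 0   0  0  1  0  -5/3 ]
  [ 0   0  0  0  1   3/2 ]
Pivot columns are the columns containing a leading 1.

0, 2, 3, 4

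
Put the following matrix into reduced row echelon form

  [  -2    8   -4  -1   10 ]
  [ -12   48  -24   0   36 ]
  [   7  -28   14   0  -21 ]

[[1, -4, 2, 0, -3], [0, 0, 0, 1, -4], [0, 0, 0, 0, 0]]

Multiply r1 by -1/2.
  [   1   -4    2  1/2   -5 ]
  [ -12   48  -24    0   36 ]
  [   7  -28   14    0  -21 ]
Add 12 times r1 to r2.
  [ 1   -4   2  1/2   -5 ]
  [ 0    0   0    6  -24 ]
  [ 7  -28  14    0  -21 ]
Subtract 7 times r1 from r3.
  [ 1  -4  2   1/2   -5 ]
  [ 0   0  0     6  -24 ]
  [ 0   0  0  -7/2   14 ]
Multiply r2 by 1/6.
  [ 1  -4  2   1/2  -5 ]
  [ 0   0  0     1  -4 ]
  [ 0   0  0  -7/2  14 ]
Add 7/2 times r2 to r3.
  [ 1  -4  2  1/2  -5 ]
  [ 0   0  0    1  -4 ]
  [ 0   0  0    0   0 ]
Subtract 1/2 times r2 from r1.
  [ 1  -4  2  0  -3 ]
  [ 0   0  0  1  -4 ]
  [ 0   0  0  0   0 ]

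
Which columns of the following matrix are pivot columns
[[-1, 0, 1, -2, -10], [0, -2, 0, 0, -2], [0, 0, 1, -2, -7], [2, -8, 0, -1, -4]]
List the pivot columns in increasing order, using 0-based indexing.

R1 → -1·R1
  [ 1   0  -1   2  10 ]
  [ 0  -2   0   0  -2 ]
  [ 0   0   1  -2  -7 ]
  [ 2  -8   0  -1  -4 ]
R4 → R4 − 2·R1
  [ 1   0  -1   2   10 ]
  [ 0  -2   0   0   -2 ]
  [ 0   0   1  -2   -7 ]
  [ 0  -8   2  -5  -24 ]
R2 → -1/2·R2
  [ 1   0  -1   2   10 ]
  [ 0   1   0   0    1 ]
  [ 0   0   1  -2   -7 ]
  [ 0  -8   2  -5  -24 ]
R4 → R4 + 8·R2
  [ 1  0  -1   2   10 ]
  [ 0  1   0   0    1 ]
  [ 0  0   1  -2   -7 ]
  [ 0  0   2  -5  -16 ]
R4 → R4 − 2·R3
  [ 1  0  -1   2  10 ]
  [ 0  1   0   0   1 ]
  [ 0  0   1  -2  -7 ]
  [ 0  0   0  -1  -2 ]
R4 → -1·R4
  [ 1  0  -1   2  10 ]
  [ 0  1   0   0   1 ]
  [ 0  0   1  -2  -7 ]
  [ 0  0   0   1   2 ]
R3 → R3 + 2·R4
  [ 1  0  -1  2  10 ]
  [ 0  1   0  0   1 ]
  [ 0  0   1  0  -3 ]
  [ 0  0   0  1   2 ]
R1 → R1 − 2·R4
  [ 1  0  -1  0   6 ]
  [ 0  1   0  0   1 ]
  [ 0  0   1  0  -3 ]
  [ 0  0   0  1   2 ]
R1 → R1 + R3
  [ 1  0  0  0   3 ]
  [ 0  1  0  0   1 ]
  [ 0  0  1  0  -3 ]
  [ 0  0  0  1   2 ]
Pivot columns are the columns containing a leading 1.

0, 1, 2, 3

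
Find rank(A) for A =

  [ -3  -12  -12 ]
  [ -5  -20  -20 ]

rank = 1

R1 -> -1/3·R1
  [  1    4    4 ]
  [ -5  -20  -20 ]
R2 -> R2 + 5·R1
  [ 1  4  4 ]
  [ 0  0  0 ]
The reduced form has 1 nonzero row.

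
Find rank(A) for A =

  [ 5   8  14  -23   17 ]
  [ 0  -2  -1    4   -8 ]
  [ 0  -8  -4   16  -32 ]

rank = 2

R1 := 1/5·R1
R2 := -1/2·R2
R3 := R3 + 8·R2
R1 := R1 − 8/5·R2
The reduced form has 2 nonzero rows.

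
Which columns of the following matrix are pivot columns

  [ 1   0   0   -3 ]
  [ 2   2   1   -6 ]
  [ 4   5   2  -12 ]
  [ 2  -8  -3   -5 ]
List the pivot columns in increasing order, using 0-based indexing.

Subtract 2 times r1 from r2.
  [ 1   0   0   -3 ]
  [ 0   2   1    0 ]
  [ 4   5   2  -12 ]
  [ 2  -8  -3   -5 ]
Subtract 4 times r1 from r3.
  [ 1   0   0  -3 ]
  [ 0   2   1   0 ]
  [ 0   5   2   0 ]
  [ 2  -8  -3  -5 ]
Subtract 2 times r1 from r4.
  [ 1   0   0  -3 ]
  [ 0   2   1   0 ]
  [ 0   5   2   0 ]
  [ 0  -8  -3   1 ]
Multiply r2 by 1/2.
  [ 1   0    0  -3 ]
  [ 0   1  1/2   0 ]
  [ 0   5    2   0 ]
  [ 0  -8   -3   1 ]
Subtract 5 times r2 from r3.
  [ 1   0     0  -3 ]
  [ 0   1   1/2   0 ]
  [ 0   0  -1/2   0 ]
  [ 0  -8    -3   1 ]
Add 8 times r2 to r4.
  [ 1  0     0  -3 ]
  [ 0  1   1/2   0 ]
  [ 0  0  -1/2   0 ]
  [ 0  0     1   1 ]
Multiply r3 by -2.
  [ 1  0    0  -3 ]
  [ 0  1  1/2   0 ]
  [ 0  0    1   0 ]
  [ 0  0    1   1 ]
Subtract r3 from r4.
  [ 1  0    0  -3 ]
  [ 0  1  1/2   0 ]
  [ 0  0    1   0 ]
  [ 0  0    0   1 ]
Add 3 times r4 to r1.
  [ 1  0    0  0 ]
  [ 0  1  1/2  0 ]
  [ 0  0    1  0 ]
  [ 0  0    0  1 ]
Subtract 1/2 times r3 from r2.
  [ 1  0  0  0 ]
  [ 0  1  0  0 ]
  [ 0  0  1  0 ]
  [ 0  0  0  1 ]
Pivot columns are the columns containing a leading 1.

0, 1, 2, 3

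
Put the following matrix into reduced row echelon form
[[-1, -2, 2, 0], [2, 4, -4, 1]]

R1 := -1·R1
R2 := R2 − 2·R1

[[1, 2, -2, 0], [0, 0, 0, 1]]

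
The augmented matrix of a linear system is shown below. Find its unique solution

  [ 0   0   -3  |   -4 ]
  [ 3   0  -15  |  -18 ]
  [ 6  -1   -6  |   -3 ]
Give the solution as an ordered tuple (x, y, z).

(2/3, -1, 4/3)

R1 ↔ R2
  [ 3   0  -15  |  -18 ]
  [ 0   0   -3  |   -4 ]
  [ 6  -1   -6  |   -3 ]
R1 → 1/3·R1
  [ 1   0  -5  |  -6 ]
  [ 0   0  -3  |  -4 ]
  [ 6  -1  -6  |  -3 ]
R3 → R3 − 6·R1
  [ 1   0  -5  |  -6 ]
  [ 0   0  -3  |  -4 ]
  [ 0  -1  24  |  33 ]
R2 ↔ R3
  [ 1   0  -5  |  -6 ]
  [ 0  -1  24  |  33 ]
  [ 0   0  -3  |  -4 ]
R2 → -1·R2
  [ 1  0   -5  |   -6 ]
  [ 0  1  -24  |  -33 ]
  [ 0  0   -3  |   -4 ]
R3 → -1/3·R3
  [ 1  0   -5  |   -6 ]
  [ 0  1  -24  |  -33 ]
  [ 0  0    1  |  4/3 ]
R2 → R2 + 24·R3
  [ 1  0  -5  |   -6 ]
  [ 0  1   0  |   -1 ]
  [ 0  0   1  |  4/3 ]
R1 → R1 + 5·R3
  [ 1  0  0  |  2/3 ]
  [ 0  1  0  |   -1 ]
  [ 0  0  1  |  4/3 ]
Reading off the last column: x = 2/3, y = -1, z = 4/3.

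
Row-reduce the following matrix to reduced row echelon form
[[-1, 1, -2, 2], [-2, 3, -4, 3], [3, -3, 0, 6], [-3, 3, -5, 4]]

ρ1 ← -1·ρ1
  [  1  -1   2  -2 ]
  [ -2   3  -4   3 ]
  [  3  -3   0   6 ]
  [ -3   3  -5   4 ]
ρ2 ← ρ2 + 2·ρ1
  [  1  -1   2  -2 ]
  [  0   1   0  -1 ]
  [  3  -3   0   6 ]
  [ -3   3  -5   4 ]
ρ3 ← ρ3 − 3·ρ1
  [  1  -1   2  -2 ]
  [  0   1   0  -1 ]
  [  0   0  -6  12 ]
  [ -3   3  -5   4 ]
ρ4 ← ρ4 + 3·ρ1
  [ 1  -1   2  -2 ]
  [ 0   1   0  -1 ]
  [ 0   0  -6  12 ]
  [ 0   0   1  -2 ]
ρ3 ← -1/6·ρ3
  [ 1  -1  2  -2 ]
  [ 0   1  0  -1 ]
  [ 0   0  1  -2 ]
  [ 0   0  1  -2 ]
ρ4 ← ρ4 − ρ3
  [ 1  -1  2  -2 ]
  [ 0   1  0  -1 ]
  [ 0   0  1  -2 ]
  [ 0   0  0   0 ]
ρ1 ← ρ1 − 2·ρ3
  [ 1  -1  0   2 ]
  [ 0   1  0  -1 ]
  [ 0   0  1  -2 ]
  [ 0   0  0   0 ]
ρ1 ← ρ1 + ρ2
  [ 1  0  0   1 ]
  [ 0  1  0  -1 ]
  [ 0  0  1  -2 ]
  [ 0  0  0   0 ]

[[1, 0, 0, 1], [0, 1, 0, -1], [0, 0, 1, -2], [0, 0, 0, 0]]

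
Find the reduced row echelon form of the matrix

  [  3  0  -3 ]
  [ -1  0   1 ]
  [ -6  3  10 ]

ρ1 := 1/3·ρ1
ρ2 := ρ2 + ρ1
ρ3 := ρ3 + 6·ρ1
ρ2 ↔ ρ3
ρ2 := 1/3·ρ2

[[1, 0, -1], [0, 1, 4/3], [0, 0, 0]]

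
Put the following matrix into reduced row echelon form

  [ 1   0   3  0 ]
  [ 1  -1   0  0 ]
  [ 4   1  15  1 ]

[[1, 0, 3, 0], [0, 1, 3, 0], [0, 0, 0, 1]]

ρ2 -> ρ2 − ρ1
  [ 1   0   3  0 ]
  [ 0  -1  -3  0 ]
  [ 4   1  15  1 ]
ρ3 -> ρ3 − 4·ρ1
  [ 1   0   3  0 ]
  [ 0  -1  -3  0 ]
  [ 0   1   3  1 ]
ρ2 -> -1·ρ2
  [ 1  0  3  0 ]
  [ 0  1  3  0 ]
  [ 0  1  3  1 ]
ρ3 -> ρ3 − ρ2
  [ 1  0  3  0 ]
  [ 0  1  3  0 ]
  [ 0  0  0  1 ]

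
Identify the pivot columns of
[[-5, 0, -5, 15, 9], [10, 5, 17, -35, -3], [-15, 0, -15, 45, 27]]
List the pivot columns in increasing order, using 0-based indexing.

0, 1

Multiply R1 by -1/5.
Subtract 10 times R1 from R2.
Add 15 times R1 to R3.
Multiply R2 by 1/5.
Pivot columns are the columns containing a leading 1.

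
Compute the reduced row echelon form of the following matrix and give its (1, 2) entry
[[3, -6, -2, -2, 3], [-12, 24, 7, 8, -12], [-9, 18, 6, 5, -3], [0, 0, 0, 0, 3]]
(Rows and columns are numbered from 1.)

-2

ρ1 ← 1/3·ρ1
  [   1  -2  -2/3  -2/3    1 ]
  [ -12  24     7     8  -12 ]
  [  -9  18     6     5   -3 ]
  [   0   0     0     0    3 ]
ρ2 ← ρ2 + 12·ρ1
  [  1  -2  -2/3  -2/3   1 ]
  [  0   0    -1     0   0 ]
  [ -9  18     6     5  -3 ]
  [  0   0     0     0   3 ]
ρ3 ← ρ3 + 9·ρ1
  [ 1  -2  -2/3  -2/3  1 ]
  [ 0   0    -1     0  0 ]
  [ 0   0     0    -1  6 ]
  [ 0   0     0     0  3 ]
ρ2 ← -1·ρ2
  [ 1  -2  -2/3  -2/3  1 ]
  [ 0   0     1     0  0 ]
  [ 0   0     0    -1  6 ]
  [ 0   0     0     0  3 ]
ρ3 ← -1·ρ3
  [ 1  -2  -2/3  -2/3   1 ]
  [ 0   0     1     0   0 ]
  [ 0   0     0     1  -6 ]
  [ 0   0     0     0   3 ]
ρ4 ← 1/3·ρ4
  [ 1  -2  -2/3  -2/3   1 ]
  [ 0   0     1     0   0 ]
  [ 0   0     0     1  -6 ]
  [ 0   0     0     0   1 ]
ρ3 ← ρ3 + 6·ρ4
  [ 1  -2  -2/3  -2/3  1 ]
  [ 0   0     1     0  0 ]
  [ 0   0     0     1  0 ]
  [ 0   0     0     0  1 ]
ρ1 ← ρ1 − ρ4
  [ 1  -2  -2/3  -2/3  0 ]
  [ 0   0     1     0  0 ]
  [ 0   0     0     1  0 ]
  [ 0   0     0     0  1 ]
ρ1 ← ρ1 + 2/3·ρ3
  [ 1  -2  -2/3  0  0 ]
  [ 0   0     1  0  0 ]
  [ 0   0     0  1  0 ]
  [ 0   0     0  0  1 ]
ρ1 ← ρ1 + 2/3·ρ2
  [ 1  -2  0  0  0 ]
  [ 0   0  1  0  0 ]
  [ 0   0  0  1  0 ]
  [ 0   0  0  0  1 ]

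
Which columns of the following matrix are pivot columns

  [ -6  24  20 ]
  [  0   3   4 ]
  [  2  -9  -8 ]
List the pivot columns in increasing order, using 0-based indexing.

0, 1

R1 → -1/6·R1
  [ 1  -4  -10/3 ]
  [ 0   3      4 ]
  [ 2  -9     -8 ]
R3 → R3 − 2·R1
  [ 1  -4  -10/3 ]
  [ 0   3      4 ]
  [ 0  -1   -4/3 ]
R2 → 1/3·R2
  [ 1  -4  -10/3 ]
  [ 0   1    4/3 ]
  [ 0  -1   -4/3 ]
R3 → R3 + R2
  [ 1  -4  -10/3 ]
  [ 0   1    4/3 ]
  [ 0   0      0 ]
R1 → R1 + 4·R2
  [ 1  0    2 ]
  [ 0  1  4/3 ]
  [ 0  0    0 ]
Pivot columns are the columns containing a leading 1.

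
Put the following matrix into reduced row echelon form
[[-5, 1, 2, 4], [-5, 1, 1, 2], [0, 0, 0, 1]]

R1 -> -1/5·R1
  [  1  -1/5  -2/5  -4/5 ]
  [ -5     1     1     2 ]
  [  0     0     0     1 ]
R2 -> R2 + 5·R1
  [ 1  -1/5  -2/5  -4/5 ]
  [ 0     0    -1    -2 ]
  [ 0     0     0     1 ]
R2 -> -1·R2
  [ 1  -1/5  -2/5  -4/5 ]
  [ 0     0     1     2 ]
  [ 0     0     0     1 ]
R2 -> R2 − 2·R3
  [ 1  -1/5  -2/5  -4/5 ]
  [ 0     0     1     0 ]
  [ 0     0     0     1 ]
R1 -> R1 + 4/5·R3
  [ 1  -1/5  -2/5  0 ]
  [ 0     0     1  0 ]
  [ 0     0     0  1 ]
R1 -> R1 + 2/5·R2
  [ 1  -1/5  0  0 ]
  [ 0     0  1  0 ]
  [ 0     0  0  1 ]

[[1, -1/5, 0, 0], [0, 0, 1, 0], [0, 0, 0, 1]]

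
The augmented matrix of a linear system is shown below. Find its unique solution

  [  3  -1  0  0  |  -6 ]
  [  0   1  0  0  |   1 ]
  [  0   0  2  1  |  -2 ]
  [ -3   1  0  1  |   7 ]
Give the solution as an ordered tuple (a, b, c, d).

Multiply R1 by 1/3.
  [  1  -1/3  0  0  |  -2 ]
  [  0     1  0  0  |   1 ]
  [  0     0  2  1  |  -2 ]
  [ -3     1  0  1  |   7 ]
Add 3 times R1 to R4.
  [ 1  -1/3  0  0  |  -2 ]
  [ 0     1  0  0  |   1 ]
  [ 0     0  2  1  |  -2 ]
  [ 0     0  0  1  |   1 ]
Multiply R3 by 1/2.
  [ 1  -1/3  0    0  |  -2 ]
  [ 0     1  0    0  |   1 ]
  [ 0     0  1  1/2  |  -1 ]
  [ 0     0  0    1  |   1 ]
Subtract 1/2 times R4 from R3.
  [ 1  -1/3  0  0  |    -2 ]
  [ 0     1  0  0  |     1 ]
  [ 0     0  1  0  |  -3/2 ]
  [ 0     0  0  1  |     1 ]
Add 1/3 times R2 to R1.
  [ 1  0  0  0  |  -5/3 ]
  [ 0  1  0  0  |     1 ]
  [ 0  0  1  0  |  -3/2 ]
  [ 0  0  0  1  |     1 ]
Reading off the last column: a = -5/3, b = 1, c = -3/2, d = 1.

(-5/3, 1, -3/2, 1)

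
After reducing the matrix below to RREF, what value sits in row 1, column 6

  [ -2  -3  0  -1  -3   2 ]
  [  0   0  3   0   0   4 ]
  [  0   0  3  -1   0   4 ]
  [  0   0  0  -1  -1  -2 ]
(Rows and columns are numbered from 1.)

ρ1 := -1/2·ρ1
  [ 1  3/2  0  1/2  3/2  -1 ]
  [ 0    0  3    0    0   4 ]
  [ 0    0  3   -1    0   4 ]
  [ 0    0  0   -1   -1  -2 ]
ρ2 := 1/3·ρ2
  [ 1  3/2  0  1/2  3/2   -1 ]
  [ 0    0  1    0    0  4/3 ]
  [ 0    0  3   -1    0    4 ]
  [ 0    0  0   -1   -1   -2 ]
ρ3 := ρ3 − 3·ρ2
  [ 1  3/2  0  1/2  3/2   -1 ]
  [ 0    0  1    0    0  4/3 ]
  [ 0    0  0   -1    0    0 ]
  [ 0    0  0   -1   -1   -2 ]
ρ3 := -1·ρ3
  [ 1  3/2  0  1/2  3/2   -1 ]
  [ 0    0  1    0    0  4/3 ]
  [ 0    0  0    1    0    0 ]
  [ 0    0  0   -1   -1   -2 ]
ρ4 := ρ4 + ρ3
  [ 1  3/2  0  1/2  3/2   -1 ]
  [ 0    0  1    0    0  4/3 ]
  [ 0    0  0    1    0    0 ]
  [ 0    0  0    0   -1   -2 ]
ρ4 := -1·ρ4
  [ 1  3/2  0  1/2  3/2   -1 ]
  [ 0    0  1    0    0  4/3 ]
  [ 0    0  0    1    0    0 ]
  [ 0    0  0    0    1    2 ]
ρ1 := ρ1 − 3/2·ρ4
  [ 1  3/2  0  1/2  0   -4 ]
  [ 0    0  1    0  0  4/3 ]
  [ 0    0  0    1  0    0 ]
  [ 0    0  0    0  1    2 ]
ρ1 := ρ1 − 1/2·ρ3
  [ 1  3/2  0  0  0   -4 ]
  [ 0    0  1  0  0  4/3 ]
  [ 0    0  0  1  0    0 ]
  [ 0    0  0  0  1    2 ]

-4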